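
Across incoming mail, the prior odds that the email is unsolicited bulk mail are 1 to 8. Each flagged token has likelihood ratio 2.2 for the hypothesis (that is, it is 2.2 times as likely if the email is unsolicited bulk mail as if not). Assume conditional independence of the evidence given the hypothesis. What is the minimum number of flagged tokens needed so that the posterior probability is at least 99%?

9

Prior odds = 0.125.
Likelihood ratio per flagged token = 2.2.
Target odds: 0.99 ÷ 0.01 = 99.
Require 2.2ⁿ ≥ 99 ÷ 0.125 = 792.
2.2⁸ = 214358881/390625 falls short of 792 but 2.2⁹ ≈1207.27 reaches it, so n = 9.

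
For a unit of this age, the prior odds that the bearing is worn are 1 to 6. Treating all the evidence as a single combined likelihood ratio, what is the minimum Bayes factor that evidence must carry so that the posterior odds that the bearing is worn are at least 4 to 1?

24

Prior odds = 1/6.
Target odds = 4.
Required Bayes factor = 4 ÷ (1/6) = 24.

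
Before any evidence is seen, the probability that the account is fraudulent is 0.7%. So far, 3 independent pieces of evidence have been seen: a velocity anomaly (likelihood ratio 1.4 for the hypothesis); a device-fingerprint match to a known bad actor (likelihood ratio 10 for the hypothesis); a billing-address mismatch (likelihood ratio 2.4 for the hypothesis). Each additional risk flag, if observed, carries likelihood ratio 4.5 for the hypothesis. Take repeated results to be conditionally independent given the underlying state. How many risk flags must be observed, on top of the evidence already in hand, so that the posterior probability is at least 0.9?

3

Prior odds = 0.007/0.993 = 7/993.
Combined Bayes factor of the evidence already in hand = 1.4 × 10 × 2.4 = 33.6.
Odds after that evidence = (7/993) × 33.6 = 392/1655.
Target odds = 0.9/0.1 = 9.
Need 4.5ⁿ ≥ 9 ÷ (392/1655) = 14895/392.
4.5² = 20.25 falls short of 14895/392 but 4.5³ = 91.125 reaches it, so n = 3.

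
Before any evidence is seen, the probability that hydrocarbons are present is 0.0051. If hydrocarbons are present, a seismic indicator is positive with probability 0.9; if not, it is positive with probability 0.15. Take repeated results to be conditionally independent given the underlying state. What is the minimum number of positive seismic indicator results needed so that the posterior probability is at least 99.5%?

Prior odds: 0.0051 ÷ 0.9949 = 51/9949.
Likelihood ratio of a positive = 0.9/0.15 = 6.
Target posterior odds = 0.995/0.005 = 199.
Need (51/9949) × 6ⁿ ≥ 199, i.e. 6ⁿ ≥ 1979851/51.
6⁵ = 7776 falls short of 1979851/51 but 6⁶ = 46656 reaches it, so n = 6.

6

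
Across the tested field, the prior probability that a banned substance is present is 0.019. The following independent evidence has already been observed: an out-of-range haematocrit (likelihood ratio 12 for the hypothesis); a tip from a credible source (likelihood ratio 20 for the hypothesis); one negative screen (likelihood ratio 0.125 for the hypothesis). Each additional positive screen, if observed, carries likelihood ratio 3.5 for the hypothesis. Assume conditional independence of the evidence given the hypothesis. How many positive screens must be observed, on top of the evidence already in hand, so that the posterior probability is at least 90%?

3

Prior odds = 0.019/0.981 = 19/981.
Combined Bayes factor of the evidence already in hand = 12 × 20 × 0.125 = 30.
Odds after that evidence = (19/981) × 30 = 190/327.
Target odds = 0.9/0.1 = 9.
Need 3.5ⁿ ≥ 9 ÷ (190/327) = 2943/190.
3.5² = 12.25 falls short of 2943/190 but 3.5³ = 42.875 reaches it, so n = 3.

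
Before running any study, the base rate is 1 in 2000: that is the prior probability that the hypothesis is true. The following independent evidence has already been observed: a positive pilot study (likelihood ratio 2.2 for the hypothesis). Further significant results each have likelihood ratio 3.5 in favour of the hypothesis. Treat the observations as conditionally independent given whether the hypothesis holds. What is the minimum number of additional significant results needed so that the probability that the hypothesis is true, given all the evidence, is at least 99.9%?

11

Prior odds = 0.0005/0.9995 = 1/1999.
Bayes factor of the evidence already in hand = 2.2.
Odds after that evidence = (1/1999) × 2.2 = 11/9995.
Target odds = 0.999/0.001 = 999.
Need 3.5ⁿ ≥ 999 ÷ (11/9995) = 9985005/11.
3.5¹⁰ = 282475249/1024 falls short of 9985005/11 but 3.5¹¹ ≈965492 reaches it, so n = 11.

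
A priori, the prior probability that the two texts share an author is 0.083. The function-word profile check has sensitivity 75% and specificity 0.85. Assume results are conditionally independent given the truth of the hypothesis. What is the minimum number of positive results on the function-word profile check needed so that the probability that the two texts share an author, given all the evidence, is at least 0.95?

4

Prior odds = 0.083/0.917 = 83/917.
False-positive rate = 1 − 0.85 = 0.15; likelihood ratio of a positive = 0.75/0.15 = 5.
Target odds: 0.95 ÷ 0.05 = 19.
Require 5ⁿ ≥ 19 ÷ (83/917) = 17423/83.
5³ = 125 falls short of 17423/83 but 5⁴ = 625 reaches it, so n = 4.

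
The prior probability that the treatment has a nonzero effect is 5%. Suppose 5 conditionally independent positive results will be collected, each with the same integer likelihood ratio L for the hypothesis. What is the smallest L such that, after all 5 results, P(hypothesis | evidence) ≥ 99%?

5

Prior odds = 0.05/0.95 = 1/19.
Target odds = 0.99/0.01 = 99.
Need L⁵ ≥ 99 ÷ (1/19) = 1881.
4⁵ = 1024 < 1881 ≤ 3125 = 5⁵, so L = 5.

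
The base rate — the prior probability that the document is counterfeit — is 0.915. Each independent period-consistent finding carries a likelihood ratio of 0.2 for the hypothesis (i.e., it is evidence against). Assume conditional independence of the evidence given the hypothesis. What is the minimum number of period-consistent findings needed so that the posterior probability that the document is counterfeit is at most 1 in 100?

Prior odds: 0.915 ÷ 0.085 = 183/17.
Likelihood ratio per period-consistent finding = 0.2.
Target odds: 0.01 ÷ 0.99 = 1/99.
Need (183/17) × 0.2ⁿ ≤ 1/99, i.e. 0.2ⁿ ≤ 17/18117.
0.2⁴ = 0.0016 is still above 17/18117 but 0.2⁵ = 0.00032 is at or below it, so n = 5.

5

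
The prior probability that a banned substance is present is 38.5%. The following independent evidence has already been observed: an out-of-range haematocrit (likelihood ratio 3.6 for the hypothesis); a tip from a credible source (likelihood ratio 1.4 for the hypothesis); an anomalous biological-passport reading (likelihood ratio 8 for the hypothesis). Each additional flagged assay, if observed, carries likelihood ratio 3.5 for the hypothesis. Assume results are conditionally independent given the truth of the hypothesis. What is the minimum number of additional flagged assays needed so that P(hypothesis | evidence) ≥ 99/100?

Prior odds = 0.385/0.615 = 77/123.
Combined Bayes factor of the evidence already in hand = 3.6 × 1.4 × 8 = 40.32.
Odds after that evidence = (77/123) × 40.32 = 25872/1025.
Target odds = 0.99/0.01 = 99.
Need 3.5ⁿ ≥ 99 ÷ (25872/1025) = 3075/784.
3.5¹ = 3.5 falls short of 3075/784 but 3.5² = 12.25 reaches it, so n = 2.

2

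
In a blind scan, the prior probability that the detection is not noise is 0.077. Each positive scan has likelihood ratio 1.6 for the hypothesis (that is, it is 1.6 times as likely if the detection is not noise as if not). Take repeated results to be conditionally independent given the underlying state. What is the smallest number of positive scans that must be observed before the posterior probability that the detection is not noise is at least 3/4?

Prior odds: 0.077 ÷ 0.923 = 77/923.
Likelihood ratio per positive scan = 1.6.
Target odds: 0.75 ÷ 0.25 = 3.
Need (77/923) × 1.6ⁿ ≥ 3, i.e. 1.6ⁿ ≥ 2769/77.
1.6⁷ = 2097152/78125 falls short of 2769/77 but 1.6⁸ = 16777216/390625 reaches it, so n = 8.

8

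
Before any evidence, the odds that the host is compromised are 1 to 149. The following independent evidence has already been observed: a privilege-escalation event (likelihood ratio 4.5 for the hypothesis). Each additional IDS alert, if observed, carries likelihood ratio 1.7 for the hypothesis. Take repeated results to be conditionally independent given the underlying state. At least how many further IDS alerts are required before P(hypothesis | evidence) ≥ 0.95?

13

Prior odds = 1/149.
Bayes factor of the evidence already in hand = 4.5.
Odds after that evidence = (1/149) × 4.5 = 9/298.
Target odds = 0.95/0.05 = 19.
Need 1.7ⁿ ≥ 19 ÷ (9/298) = 5662/9.
1.7¹² ≈582.622 falls short of 5662/9 but 1.7¹³ ≈990.458 reaches it, so n = 13.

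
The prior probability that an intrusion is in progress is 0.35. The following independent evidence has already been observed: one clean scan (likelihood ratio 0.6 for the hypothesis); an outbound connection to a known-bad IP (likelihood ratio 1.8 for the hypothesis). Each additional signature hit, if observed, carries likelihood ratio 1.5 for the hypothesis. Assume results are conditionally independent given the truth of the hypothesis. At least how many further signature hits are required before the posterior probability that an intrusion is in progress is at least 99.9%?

19

Prior odds = 0.35/0.65 = 7/13.
Combined Bayes factor of the evidence already in hand = 0.6 × 1.8 = 1.08.
Odds after that evidence = (7/13) × 1.08 = 189/325.
Target odds = 0.999/0.001 = 999.
Need 1.5ⁿ ≥ 999 ÷ (189/325) = 12025/7.
1.5¹⁸ = 387420489/262144 falls short of 12025/7 but 1.5¹⁹ ≈2216.84 reaches it, so n = 19.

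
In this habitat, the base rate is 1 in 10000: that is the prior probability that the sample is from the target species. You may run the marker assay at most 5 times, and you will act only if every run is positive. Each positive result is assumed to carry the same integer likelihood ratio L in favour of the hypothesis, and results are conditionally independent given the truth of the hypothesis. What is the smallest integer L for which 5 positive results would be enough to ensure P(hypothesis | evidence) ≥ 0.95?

Prior odds = 0.0001/0.9999 = 1/9999.
Target odds = 0.95/0.05 = 19.
Need L⁵ ≥ 19 ÷ (1/9999) = 189981.
11⁵ = 161051 < 189981 ≤ 248832 = 12⁵, so L = 12.

12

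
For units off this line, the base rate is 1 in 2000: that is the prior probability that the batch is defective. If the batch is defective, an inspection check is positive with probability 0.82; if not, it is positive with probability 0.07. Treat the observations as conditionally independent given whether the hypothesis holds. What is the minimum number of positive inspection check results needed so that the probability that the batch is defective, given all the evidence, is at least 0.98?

5

Prior odds: 0.0005 ÷ 0.9995 = 1/1999.
Likelihood ratio of a positive = 0.82/0.07 = 82/7.
Target odds: 0.98 ÷ 0.02 = 49.
Need (1/1999) × (82/7)ⁿ ≥ 49, i.e. (82/7)ⁿ ≥ 97951.
(82/7)⁴ = 45212176/2401 falls short of 97951 but (82/7)⁵ ≈220587 reaches it, so n = 5.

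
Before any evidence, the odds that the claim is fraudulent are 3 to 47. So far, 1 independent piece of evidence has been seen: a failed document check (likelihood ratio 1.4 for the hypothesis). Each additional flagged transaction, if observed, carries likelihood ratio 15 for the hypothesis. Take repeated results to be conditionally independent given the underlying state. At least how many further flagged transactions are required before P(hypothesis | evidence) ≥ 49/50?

Prior odds = 3/47.
Bayes factor of the evidence already in hand = 1.4.
Odds after that evidence = (3/47) × 1.4 = 21/235.
Target odds = 0.98/0.02 = 49.
Need 15ⁿ ≥ 49 ÷ (21/235) = 1645/3.
15² = 225 falls short of 1645/3 but 15³ = 3375 reaches it, so n = 3.

3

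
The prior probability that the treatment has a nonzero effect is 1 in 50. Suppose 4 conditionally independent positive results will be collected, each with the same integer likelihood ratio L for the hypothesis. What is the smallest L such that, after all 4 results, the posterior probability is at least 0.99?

Prior odds = 0.02/0.98 = 1/49.
Target odds = 0.99/0.01 = 99.
Need L⁴ ≥ 99 ÷ (1/49) = 4851.
8⁴ = 4096 < 4851 ≤ 6561 = 9⁴, so L = 9.

9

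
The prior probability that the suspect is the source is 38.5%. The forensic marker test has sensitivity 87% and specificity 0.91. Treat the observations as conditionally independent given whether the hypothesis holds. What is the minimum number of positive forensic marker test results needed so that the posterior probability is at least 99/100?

Prior odds = 0.385/0.615 = 77/123.
False-positive rate = 1 − 0.91 = 0.09; likelihood ratio of a positive = 0.87/0.09 = 29/3.
Target posterior odds = 0.99/0.01 = 99.
Need (77/123) × (29/3)ⁿ ≥ 99, i.e. (29/3)ⁿ ≥ 1107/7.
(29/3)² = 841/9 falls short of 1107/7 but (29/3)³ = 24389/27 reaches it, so n = 3.

3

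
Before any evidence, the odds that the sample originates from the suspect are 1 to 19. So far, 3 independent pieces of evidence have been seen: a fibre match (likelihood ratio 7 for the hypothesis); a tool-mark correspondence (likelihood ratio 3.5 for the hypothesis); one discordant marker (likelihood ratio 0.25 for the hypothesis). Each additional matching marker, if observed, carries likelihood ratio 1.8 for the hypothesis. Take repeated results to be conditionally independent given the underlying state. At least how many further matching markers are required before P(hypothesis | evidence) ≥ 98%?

9

Prior odds = 1/19.
Combined Bayes factor of the evidence already in hand = 7 × 3.5 × 0.25 = 6.125.
Odds after that evidence = (1/19) × 6.125 = 49/152.
Target odds = 0.98/0.02 = 49.
Need 1.8ⁿ ≥ 49 ÷ (49/152) = 152.
1.8⁸ = 43046721/390625 falls short of 152 but 1.8⁹ = 387420489/1953125 reaches it, so n = 9.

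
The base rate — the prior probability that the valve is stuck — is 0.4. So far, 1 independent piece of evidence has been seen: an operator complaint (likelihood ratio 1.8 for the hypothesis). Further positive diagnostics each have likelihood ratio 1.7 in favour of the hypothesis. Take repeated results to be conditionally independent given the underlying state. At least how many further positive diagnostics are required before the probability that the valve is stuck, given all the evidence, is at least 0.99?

Prior odds = 0.4/0.6 = 2/3.
Bayes factor of the evidence already in hand = 1.8.
Odds after that evidence = (2/3) × 1.8 = 1.2.
Target odds = 0.99/0.01 = 99.
Need 1.7ⁿ ≥ 99 ÷ 1.2 = 82.5.
1.7⁸ ≈69.7576 falls short of 82.5 but 1.7⁹ ≈118.588 reaches it, so n = 9.

9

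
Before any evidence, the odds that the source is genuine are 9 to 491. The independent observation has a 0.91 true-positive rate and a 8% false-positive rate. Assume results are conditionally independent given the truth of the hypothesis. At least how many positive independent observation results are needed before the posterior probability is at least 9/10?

Prior odds = 9/491.
Likelihood ratio of a positive result = 0.91/0.08 = 11.375.
Target odds: 0.9 ÷ 0.1 = 9.
Need (9/491) × 11.375ⁿ ≥ 9, i.e. 11.375ⁿ ≥ 491.
11.375² = 129.390625 falls short of 491 but 11.375³ = 753571/512 reaches it, so n = 3.

3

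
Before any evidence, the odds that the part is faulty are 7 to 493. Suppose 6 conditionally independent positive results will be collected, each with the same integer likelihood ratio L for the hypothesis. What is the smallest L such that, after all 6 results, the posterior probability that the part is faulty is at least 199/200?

Prior odds = 7/493.
Target odds = 0.995/0.005 = 199.
Need L⁶ ≥ 199 ÷ (7/493) = 98107/7.
4⁶ = 4096 < 98107/7 ≤ 15625 = 5⁶, so L = 5.

5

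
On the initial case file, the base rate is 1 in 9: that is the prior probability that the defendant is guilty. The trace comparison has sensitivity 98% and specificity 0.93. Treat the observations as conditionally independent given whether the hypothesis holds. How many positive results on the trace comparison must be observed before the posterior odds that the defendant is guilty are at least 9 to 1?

Prior odds: (1/9) ÷ (8/9) = 0.125.
False-positive rate = 1 − 0.93 = 0.07; likelihood ratio of a positive = 0.98/0.07 = 14.
Target odds = 9.
Require 14ⁿ ≥ 9 ÷ 0.125 = 72.
14¹ = 14 falls short of 72 but 14² = 196 reaches it, so n = 2.

2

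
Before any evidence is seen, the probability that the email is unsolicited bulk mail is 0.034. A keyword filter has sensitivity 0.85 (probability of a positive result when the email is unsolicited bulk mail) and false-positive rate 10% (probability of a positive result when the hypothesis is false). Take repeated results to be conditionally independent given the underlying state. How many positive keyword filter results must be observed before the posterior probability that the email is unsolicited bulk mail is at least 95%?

Prior odds: 0.034 ÷ 0.966 = 17/483.
Likelihood ratio of a positive result = 0.85/0.1 = 8.5.
Target odds: 0.95 ÷ 0.05 = 19.
Require 8.5ⁿ ≥ 19 ÷ (17/483) = 9177/17.
8.5² = 72.25 falls short of 9177/17 but 8.5³ = 614.125 reaches it, so n = 3.

3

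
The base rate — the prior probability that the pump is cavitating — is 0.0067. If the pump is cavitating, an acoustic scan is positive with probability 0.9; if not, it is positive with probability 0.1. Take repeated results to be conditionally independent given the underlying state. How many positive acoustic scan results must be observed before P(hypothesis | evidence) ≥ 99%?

Prior odds = 0.0067/0.9933 = 67/9933.
Likelihood ratio of a positive = 0.9/0.1 = 9.
Target odds: 0.99 ÷ 0.01 = 99.
Need (67/9933) × 9ⁿ ≥ 99, i.e. 9ⁿ ≥ 983367/67.
9⁴ = 6561 falls short of 983367/67 but 9⁵ = 59049 reaches it, so n = 5.

5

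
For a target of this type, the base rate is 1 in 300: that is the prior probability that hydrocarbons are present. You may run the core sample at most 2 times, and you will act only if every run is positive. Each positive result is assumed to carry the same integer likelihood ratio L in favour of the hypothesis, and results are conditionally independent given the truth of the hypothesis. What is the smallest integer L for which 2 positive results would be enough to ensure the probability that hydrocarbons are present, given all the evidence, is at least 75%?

30

Prior odds = (1/300)/(299/300) = 1/299.
Target odds = 0.75/0.25 = 3.
Need L² ≥ 3 ÷ (1/299) = 897.
29² = 841 < 897 ≤ 900 = 30², so L = 30.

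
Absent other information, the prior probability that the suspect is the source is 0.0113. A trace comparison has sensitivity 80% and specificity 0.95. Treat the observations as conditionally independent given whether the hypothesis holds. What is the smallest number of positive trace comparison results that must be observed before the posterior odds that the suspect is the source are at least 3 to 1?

3

Prior odds = 0.0113/0.9887 = 113/9887.
False-positive rate = 1 − 0.95 = 0.05; likelihood ratio of a positive = 0.8/0.05 = 16.
Target odds = 3.
Need (113/9887) × 16ⁿ ≥ 3, i.e. 16ⁿ ≥ 29661/113.
16² = 256 falls short of 29661/113 but 16³ = 4096 reaches it, so n = 3.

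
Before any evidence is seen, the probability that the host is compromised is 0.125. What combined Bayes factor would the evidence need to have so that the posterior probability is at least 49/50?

343

Prior odds = 0.125/0.875 = 1/7.
Target odds = 0.98/0.02 = 49.
Required Bayes factor = 49 ÷ (1/7) = 343.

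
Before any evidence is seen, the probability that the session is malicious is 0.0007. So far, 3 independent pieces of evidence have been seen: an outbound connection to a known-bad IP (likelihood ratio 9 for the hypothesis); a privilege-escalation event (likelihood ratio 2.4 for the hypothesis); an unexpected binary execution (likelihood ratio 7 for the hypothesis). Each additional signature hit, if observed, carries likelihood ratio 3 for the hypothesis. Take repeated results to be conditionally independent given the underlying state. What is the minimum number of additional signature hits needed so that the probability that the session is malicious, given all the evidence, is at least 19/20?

5

Prior odds = 0.0007/0.9993 = 7/9993.
Combined Bayes factor of the evidence already in hand = 9 × 2.4 × 7 = 151.2.
Odds after that evidence = (7/9993) × 151.2 = 1764/16655.
Target odds = 0.95/0.05 = 19.
Need 3ⁿ ≥ 19 ÷ (1764/16655) = 316445/1764.
3⁴ = 81 falls short of 316445/1764 but 3⁵ = 243 reaches it, so n = 5.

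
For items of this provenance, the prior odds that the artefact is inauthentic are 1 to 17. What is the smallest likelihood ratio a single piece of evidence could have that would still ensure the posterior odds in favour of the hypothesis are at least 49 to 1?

Prior odds = 1/17.
Target odds = 49.
Required Bayes factor = 49 ÷ (1/17) = 833.

833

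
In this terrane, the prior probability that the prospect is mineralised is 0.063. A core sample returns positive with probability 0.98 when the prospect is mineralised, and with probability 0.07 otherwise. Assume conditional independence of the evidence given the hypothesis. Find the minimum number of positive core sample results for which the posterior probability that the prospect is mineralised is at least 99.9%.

Prior odds = 0.063/0.937 = 63/937.
Likelihood ratio of a positive result = 0.98/0.07 = 14.
Target posterior odds = 0.999/0.001 = 999.
Require 14ⁿ ≥ 999 ÷ (63/937) = 104007/7.
14³ = 2744 falls short of 104007/7 but 14⁴ = 38416 reaches it, so n = 4.

4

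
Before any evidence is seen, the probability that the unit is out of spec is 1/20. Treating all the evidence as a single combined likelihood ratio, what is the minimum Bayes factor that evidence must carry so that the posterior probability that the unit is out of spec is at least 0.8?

Prior odds = 0.05/0.95 = 1/19.
Target odds = 0.8/0.2 = 4.
Required Bayes factor = 4 ÷ (1/19) = 76.

76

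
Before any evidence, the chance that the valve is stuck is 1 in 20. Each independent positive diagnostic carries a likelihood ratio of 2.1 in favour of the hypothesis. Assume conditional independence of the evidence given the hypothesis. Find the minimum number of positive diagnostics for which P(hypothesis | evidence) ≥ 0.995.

Prior odds = 0.05/0.95 = 1/19.
Likelihood ratio per positive diagnostic = 2.1.
Target posterior odds = 0.995/0.005 = 199.
Need (1/19) × 2.1ⁿ ≥ 199, i.e. 2.1ⁿ ≥ 3781.
2.1¹¹ ≈3502.78 falls short of 3781 but 2.1¹² ≈7355.83 reaches it, so n = 12.

12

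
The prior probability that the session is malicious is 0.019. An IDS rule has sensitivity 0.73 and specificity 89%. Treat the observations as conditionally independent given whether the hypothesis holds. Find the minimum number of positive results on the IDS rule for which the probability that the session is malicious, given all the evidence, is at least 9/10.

4

Prior odds = 0.019/0.981 = 19/981.
False-positive rate = 1 − 0.89 = 0.11; likelihood ratio of a positive = 0.73/0.11 = 73/11.
Target posterior odds = 0.9/0.1 = 9.
Require (73/11)ⁿ ≥ 9 ÷ (19/981) = 8829/19.
(73/11)³ = 389017/1331 falls short of 8829/19 but (73/11)⁴ = 28398241/14641 reaches it, so n = 4.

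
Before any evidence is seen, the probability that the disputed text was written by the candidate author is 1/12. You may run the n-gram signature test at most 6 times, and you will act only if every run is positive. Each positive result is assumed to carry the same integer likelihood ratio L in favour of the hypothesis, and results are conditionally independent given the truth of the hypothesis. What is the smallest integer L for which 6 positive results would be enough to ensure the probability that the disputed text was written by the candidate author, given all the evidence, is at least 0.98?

3

Prior odds = (1/12)/(11/12) = 1/11.
Target odds = 0.98/0.02 = 49.
Need L⁶ ≥ 49 ÷ (1/11) = 539.
2⁶ = 64 < 539 ≤ 729 = 3⁶, so L = 3.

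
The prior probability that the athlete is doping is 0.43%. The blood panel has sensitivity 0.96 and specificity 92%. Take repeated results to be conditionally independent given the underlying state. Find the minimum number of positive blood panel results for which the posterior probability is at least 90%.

4

Prior odds: 0.0043 ÷ 0.9957 = 43/9957.
False-positive rate = 1 − 0.92 = 0.08; likelihood ratio of a positive = 0.96/0.08 = 12.
Target odds: 0.9 ÷ 0.1 = 9.
Need (43/9957) × 12ⁿ ≥ 9, i.e. 12ⁿ ≥ 89613/43.
12³ = 1728 falls short of 89613/43 but 12⁴ = 20736 reaches it, so n = 4.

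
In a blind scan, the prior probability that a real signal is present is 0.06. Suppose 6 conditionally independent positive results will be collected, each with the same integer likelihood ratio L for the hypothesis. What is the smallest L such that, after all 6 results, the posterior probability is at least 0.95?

3

Prior odds = 0.06/0.94 = 3/47.
Target odds = 0.95/0.05 = 19.
Need L⁶ ≥ 19 ÷ (3/47) = 893/3.
2⁶ = 64 < 893/3 ≤ 729 = 3⁶, so L = 3.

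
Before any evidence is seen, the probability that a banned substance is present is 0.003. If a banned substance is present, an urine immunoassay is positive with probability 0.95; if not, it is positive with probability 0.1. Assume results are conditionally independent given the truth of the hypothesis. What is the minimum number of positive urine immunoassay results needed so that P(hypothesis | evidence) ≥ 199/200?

Prior odds = 0.003/0.997 = 3/997.
Likelihood ratio of a positive = 0.95/0.1 = 9.5.
Target odds: 0.995 ÷ 0.005 = 199.
Need (3/997) × 9.5ⁿ ≥ 199, i.e. 9.5ⁿ ≥ 198403/3.
9.5⁴ = 8145.0625 falls short of 198403/3 but 9.5⁵ = 77378.09375 reaches it, so n = 5.

5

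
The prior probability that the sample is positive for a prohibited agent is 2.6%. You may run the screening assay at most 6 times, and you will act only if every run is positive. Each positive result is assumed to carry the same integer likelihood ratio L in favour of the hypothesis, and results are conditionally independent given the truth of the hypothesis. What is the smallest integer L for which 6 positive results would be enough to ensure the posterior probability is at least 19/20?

3

Prior odds = 0.026/0.974 = 13/487.
Target odds = 0.95/0.05 = 19.
Need L⁶ ≥ 19 ÷ (13/487) = 9253/13.
2⁶ = 64 < 9253/13 ≤ 729 = 3⁶, so L = 3.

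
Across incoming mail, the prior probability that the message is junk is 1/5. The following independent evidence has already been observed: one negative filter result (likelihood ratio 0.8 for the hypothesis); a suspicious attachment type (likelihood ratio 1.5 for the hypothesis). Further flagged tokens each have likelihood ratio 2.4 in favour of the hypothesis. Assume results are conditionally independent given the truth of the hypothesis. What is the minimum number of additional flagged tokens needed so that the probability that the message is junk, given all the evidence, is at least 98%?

Prior odds = 0.2/0.8 = 0.25.
Combined Bayes factor of the evidence already in hand = 0.8 × 1.5 = 1.2.
Odds after that evidence = 0.25 × 1.2 = 0.3.
Target odds = 0.98/0.02 = 49.
Need 2.4ⁿ ≥ 49 ÷ 0.3 = 490/3.
2.4⁵ = 79.62624 falls short of 490/3 but 2.4⁶ = 2985984/15625 reaches it, so n = 6.

6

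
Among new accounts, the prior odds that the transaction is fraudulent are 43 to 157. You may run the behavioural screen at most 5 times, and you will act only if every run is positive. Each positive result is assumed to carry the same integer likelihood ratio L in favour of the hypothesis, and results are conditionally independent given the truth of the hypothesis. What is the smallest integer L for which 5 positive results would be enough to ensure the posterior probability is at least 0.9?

Prior odds = 43/157.
Target odds = 0.9/0.1 = 9.
Need L⁵ ≥ 9 ÷ (43/157) = 1413/43.
2⁵ = 32 < 1413/43 ≤ 243 = 3⁵, so L = 3.

3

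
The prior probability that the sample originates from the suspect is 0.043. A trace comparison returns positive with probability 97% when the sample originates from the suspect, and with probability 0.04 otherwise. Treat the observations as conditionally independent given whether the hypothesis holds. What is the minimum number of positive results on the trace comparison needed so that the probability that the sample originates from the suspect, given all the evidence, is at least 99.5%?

Prior odds = 0.043/0.957 = 43/957.
Likelihood ratio of a positive result = 0.97/0.04 = 24.25.
Target posterior odds = 0.995/0.005 = 199.
Require 24.25ⁿ ≥ 199 ÷ (43/957) = 190443/43.
24.25² = 588.0625 falls short of 190443/43 but 24.25³ = 912673/64 reaches it, so n = 3.

3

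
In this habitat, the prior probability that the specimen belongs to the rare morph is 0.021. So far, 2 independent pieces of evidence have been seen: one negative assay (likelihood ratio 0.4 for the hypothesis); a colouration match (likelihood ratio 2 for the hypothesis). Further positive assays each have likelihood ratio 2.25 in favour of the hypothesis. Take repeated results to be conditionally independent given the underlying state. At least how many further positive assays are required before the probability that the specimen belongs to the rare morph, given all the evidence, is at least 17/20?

Prior odds = 0.021/0.979 = 21/979.
Combined Bayes factor of the evidence already in hand = 0.4 × 2 = 0.8.
Odds after that evidence = (21/979) × 0.8 = 84/4895.
Target odds = 0.85/0.15 = 17/3.
Need 2.25ⁿ ≥ 17/3 ÷ (84/4895) = 83215/252.
2.25⁷ = 4782969/16384 falls short of 83215/252 but 2.25⁸ = 43046721/65536 reaches it, so n = 8.

8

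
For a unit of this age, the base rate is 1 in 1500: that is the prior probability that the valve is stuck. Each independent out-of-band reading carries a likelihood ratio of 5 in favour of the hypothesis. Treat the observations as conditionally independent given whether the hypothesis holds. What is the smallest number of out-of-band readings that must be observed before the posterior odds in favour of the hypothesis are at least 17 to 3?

Prior odds = (1/1500)/(1499/1500) = 1/1499.
Likelihood ratio per out-of-band reading = 5.
Target odds = 17/3.
Need (1/1499) × 5ⁿ ≥ 17/3, i.e. 5ⁿ ≥ 25483/3.
5⁵ = 3125 falls short of 25483/3 but 5⁶ = 15625 reaches it, so n = 6.

6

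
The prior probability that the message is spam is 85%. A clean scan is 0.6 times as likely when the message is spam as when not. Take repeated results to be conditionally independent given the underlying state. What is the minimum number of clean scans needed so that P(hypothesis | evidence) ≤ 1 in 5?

7

Prior odds: 0.85 ÷ 0.15 = 17/3.
Likelihood ratio per clean scan = 0.6.
Target odds: 0.2 ÷ 0.8 = 0.25.
Require 0.6ⁿ ≤ 0.25 ÷ (17/3) = 3/68.
0.6⁶ = 729/15625 is still above 3/68 but 0.6⁷ = 2187/78125 is at or below it, so n = 7.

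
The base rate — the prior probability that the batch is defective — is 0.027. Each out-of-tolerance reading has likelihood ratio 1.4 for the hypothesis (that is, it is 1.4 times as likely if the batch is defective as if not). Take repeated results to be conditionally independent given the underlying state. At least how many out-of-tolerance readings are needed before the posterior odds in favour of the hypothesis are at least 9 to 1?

Prior odds = 0.027/0.973 = 27/973.
Likelihood ratio per out-of-tolerance reading = 1.4.
Target odds = 9.
Require 1.4ⁿ ≥ 9 ÷ (27/973) = 973/3.
1.4¹⁷ ≈304.913 falls short of 973/3 but 1.4¹⁸ ≈426.879 reaches it, so n = 18.

18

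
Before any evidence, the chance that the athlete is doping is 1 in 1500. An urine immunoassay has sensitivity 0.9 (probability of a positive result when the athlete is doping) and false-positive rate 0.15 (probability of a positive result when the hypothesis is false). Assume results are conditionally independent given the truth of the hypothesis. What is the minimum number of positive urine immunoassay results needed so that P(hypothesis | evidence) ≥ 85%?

6

Prior odds = (1/1500)/(1499/1500) = 1/1499.
Likelihood ratio of a positive result = 0.9/0.15 = 6.
Target posterior odds = 0.85/0.15 = 17/3.
Require 6ⁿ ≥ 17/3 ÷ (1/1499) = 25483/3.
6⁵ = 7776 falls short of 25483/3 but 6⁶ = 46656 reaches it, so n = 6.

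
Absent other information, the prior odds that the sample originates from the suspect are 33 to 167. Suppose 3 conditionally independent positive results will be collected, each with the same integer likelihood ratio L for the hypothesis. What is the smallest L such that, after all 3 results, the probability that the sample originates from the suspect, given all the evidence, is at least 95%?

5

Prior odds = 33/167.
Target odds = 0.95/0.05 = 19.
Need L³ ≥ 19 ÷ (33/167) = 3173/33.
4³ = 64 < 3173/33 ≤ 125 = 5³, so L = 5.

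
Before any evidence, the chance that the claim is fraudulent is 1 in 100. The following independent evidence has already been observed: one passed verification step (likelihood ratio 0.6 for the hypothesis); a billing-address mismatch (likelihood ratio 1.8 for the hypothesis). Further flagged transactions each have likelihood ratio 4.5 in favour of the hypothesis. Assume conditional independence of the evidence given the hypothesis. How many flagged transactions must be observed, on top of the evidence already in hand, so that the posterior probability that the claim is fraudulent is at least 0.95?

5

Prior odds = 0.01/0.99 = 1/99.
Combined Bayes factor of the evidence already in hand = 0.6 × 1.8 = 1.08.
Odds after that evidence = (1/99) × 1.08 = 3/275.
Target odds = 0.95/0.05 = 19.
Need 4.5ⁿ ≥ 19 ÷ (3/275) = 5225/3.
4.5⁴ = 410.0625 falls short of 5225/3 but 4.5⁵ = 1845.28125 reaches it, so n = 5.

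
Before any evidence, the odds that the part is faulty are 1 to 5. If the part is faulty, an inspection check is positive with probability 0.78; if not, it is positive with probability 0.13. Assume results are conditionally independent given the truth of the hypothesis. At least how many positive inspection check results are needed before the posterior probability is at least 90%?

3

Prior odds = 0.2.
Likelihood ratio of a positive = 0.78/0.13 = 6.
Target odds: 0.9 ÷ 0.1 = 9.
Need 0.2 × 6ⁿ ≥ 9, i.e. 6ⁿ ≥ 45.
6² = 36 falls short of 45 but 6³ = 216 reaches it, so n = 3.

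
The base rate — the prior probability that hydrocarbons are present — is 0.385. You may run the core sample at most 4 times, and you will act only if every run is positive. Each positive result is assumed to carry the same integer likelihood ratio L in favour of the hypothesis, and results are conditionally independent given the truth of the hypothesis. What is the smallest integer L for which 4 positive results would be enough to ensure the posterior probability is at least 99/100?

Prior odds = 0.385/0.615 = 77/123.
Target odds = 0.99/0.01 = 99.
Need L⁴ ≥ 99 ÷ (77/123) = 1107/7.
3⁴ = 81 < 1107/7 ≤ 256 = 4⁴, so L = 4.

4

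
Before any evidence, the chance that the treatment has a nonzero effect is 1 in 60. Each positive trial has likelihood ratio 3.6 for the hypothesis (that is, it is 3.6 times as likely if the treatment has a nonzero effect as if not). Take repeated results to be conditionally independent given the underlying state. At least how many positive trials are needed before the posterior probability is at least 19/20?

6

Prior odds: (1/60) ÷ (59/60) = 1/59.
Likelihood ratio per positive trial = 3.6.
Target odds: 0.95 ÷ 0.05 = 19.
Require 3.6ⁿ ≥ 19 ÷ (1/59) = 1121.
3.6⁵ = 604.66176 falls short of 1121 but 3.6⁶ = 34012224/15625 reaches it, so n = 6.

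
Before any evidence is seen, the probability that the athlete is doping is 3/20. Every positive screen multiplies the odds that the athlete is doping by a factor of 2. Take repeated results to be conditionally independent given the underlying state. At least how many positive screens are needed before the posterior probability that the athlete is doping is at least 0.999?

Prior odds = 0.15/0.85 = 3/17.
Likelihood ratio per positive screen = 2.
Target odds: 0.999 ÷ 0.001 = 999.
Need (3/17) × 2ⁿ ≥ 999, i.e. 2ⁿ ≥ 5661.
2¹² = 4096 falls short of 5661 but 2¹³ = 8192 reaches it, so n = 13.

13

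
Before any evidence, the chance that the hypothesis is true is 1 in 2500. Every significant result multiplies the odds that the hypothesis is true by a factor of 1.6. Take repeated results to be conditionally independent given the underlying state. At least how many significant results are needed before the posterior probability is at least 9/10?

Prior odds = 0.0004/0.9996 = 1/2499.
Likelihood ratio per significant result = 1.6.
Target odds: 0.9 ÷ 0.1 = 9.
Need (1/2499) × 1.6ⁿ ≥ 9, i.e. 1.6ⁿ ≥ 22491.
1.6²¹ ≈19342.8 falls short of 22491 but 1.6²² ≈30948.5 reaches it, so n = 22.

22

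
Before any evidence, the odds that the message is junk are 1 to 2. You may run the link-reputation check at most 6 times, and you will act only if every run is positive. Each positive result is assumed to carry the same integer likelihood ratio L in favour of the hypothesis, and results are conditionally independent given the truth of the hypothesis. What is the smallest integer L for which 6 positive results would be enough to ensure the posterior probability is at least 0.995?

Prior odds = 0.5.
Target odds = 0.995/0.005 = 199.
Need L⁶ ≥ 199 ÷ 0.5 = 398.
2⁶ = 64 < 398 ≤ 729 = 3⁶, so L = 3.

3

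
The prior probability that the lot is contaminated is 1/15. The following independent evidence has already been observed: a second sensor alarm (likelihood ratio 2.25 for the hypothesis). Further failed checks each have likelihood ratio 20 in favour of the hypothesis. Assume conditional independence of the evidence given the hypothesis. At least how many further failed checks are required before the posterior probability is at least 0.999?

3

Prior odds = (1/15)/(14/15) = 1/14.
Bayes factor of the evidence already in hand = 2.25.
Odds after that evidence = (1/14) × 2.25 = 9/56.
Target odds = 0.999/0.001 = 999.
Need 20ⁿ ≥ 999 ÷ (9/56) = 6216.
20² = 400 falls short of 6216 but 20³ = 8000 reaches it, so n = 3.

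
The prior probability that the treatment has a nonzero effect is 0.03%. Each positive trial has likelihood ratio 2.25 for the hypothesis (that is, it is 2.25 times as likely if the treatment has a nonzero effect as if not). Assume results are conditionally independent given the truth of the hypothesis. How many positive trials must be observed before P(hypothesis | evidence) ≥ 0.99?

Prior odds: 0.0003 ÷ 0.9997 = 3/9997.
Likelihood ratio per positive trial = 2.25.
Target posterior odds = 0.99/0.01 = 99.
Require 2.25ⁿ ≥ 99 ÷ (3/9997) = 329901.
2.25¹⁵ ≈191751 falls short of 329901 but 2.25¹⁶ ≈431440 reaches it, so n = 16.

16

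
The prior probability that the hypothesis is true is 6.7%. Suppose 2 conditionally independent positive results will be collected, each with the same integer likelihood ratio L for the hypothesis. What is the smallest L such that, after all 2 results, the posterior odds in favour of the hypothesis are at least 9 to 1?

Prior odds = 0.067/0.933 = 67/933.
Target odds = 9.
Need L² ≥ 9 ÷ (67/933) = 8397/67.
11² = 121 < 8397/67 ≤ 144 = 12², so L = 12.

12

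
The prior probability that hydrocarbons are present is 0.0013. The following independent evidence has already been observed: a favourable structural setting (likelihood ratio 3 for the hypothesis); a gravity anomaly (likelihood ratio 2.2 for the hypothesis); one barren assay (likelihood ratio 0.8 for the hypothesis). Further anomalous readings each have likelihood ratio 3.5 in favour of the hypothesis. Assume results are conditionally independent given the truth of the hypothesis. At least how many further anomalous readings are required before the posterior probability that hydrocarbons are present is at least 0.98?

Prior odds = 0.0013/0.9987 = 13/9987.
Combined Bayes factor of the evidence already in hand = 3 × 2.2 × 0.8 = 5.28.
Odds after that evidence = (13/9987) × 5.28 = 572/83225.
Target odds = 0.98/0.02 = 49.
Need 3.5ⁿ ≥ 49 ÷ (572/83225) = 4078025/572.
3.5⁷ = 823543/128 falls short of 4078025/572 but 3.5⁸ = 5764801/256 reaches it, so n = 8.

8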